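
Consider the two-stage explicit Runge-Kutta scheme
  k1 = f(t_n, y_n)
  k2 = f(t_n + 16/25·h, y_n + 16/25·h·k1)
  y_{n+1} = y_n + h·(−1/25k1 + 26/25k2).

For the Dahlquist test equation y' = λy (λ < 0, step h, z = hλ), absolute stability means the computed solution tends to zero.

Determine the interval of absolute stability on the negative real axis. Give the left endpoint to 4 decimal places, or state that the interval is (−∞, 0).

(-1.5024, 0).

Test eqn y'=λy, z=hλ:
  k1=λy_n ⇒ h·k1=z·y_n;  k2=λ(1+16/25z)y_n ⇒ h·k2=z(1+16/25z)y_n
  y_{n+1}/y_n = 1 − 1/25z + 26/25z(1+16/25z) = 1 + z + 416/625z²
  R(z) = 1 + z + 416/625z².

Solve |R(x)|<1 on ℝ⁻.
x=-0.36: |R|=0.7263
R=1: x+416/625x²=0 ⇒ x=−625/416=-1.5024; min R=1−1/(4·416/625)=0.6244>−1
Confirm numerically:
  x=-1.128: |R|=0.71890 <1
  x=-1.068: |R|=0.69120 <1
  x=-0.713: |R|=0.62537 <1
  x=-1.971: |R|=1.61475 >1
  x=-1.880: |R|=1.47250 >1
  x=-1.525: |R|=1.02294 >1
Interval (-1.5024, 0).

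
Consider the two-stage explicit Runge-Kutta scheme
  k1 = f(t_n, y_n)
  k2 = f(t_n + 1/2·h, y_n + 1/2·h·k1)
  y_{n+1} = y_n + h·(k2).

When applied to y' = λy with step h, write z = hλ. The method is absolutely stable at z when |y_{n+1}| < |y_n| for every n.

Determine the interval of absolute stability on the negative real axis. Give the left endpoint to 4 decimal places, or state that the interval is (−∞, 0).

On y'=λy, z=hλ:
  k1=λy_n ⇒ h·k1=z·y_n;  k2=λ(1+1/2z)y_n ⇒ h·k2=z(1+1/2z)y_n
  y_{n+1}/y_n = 1 + z(1+1/2z) = 1 + z + 1/2z²
  R(z) = 1 + z + 1/2z².

Solve |R(x)|<1 on ℝ⁻.
x=-0.49: |R|=0.6300
R=1: x+1/2x²=0 ⇒ x=−2=-2.0000; min R=1−1/(4·1/2)=0.5000>−1
Confirm numerically:
  x=-1.648: |R|=0.70995 <1
  x=-1.372: |R|=0.56919 <1
  x=-0.940: |R|=0.50180 <1
  x=-0.917: |R|=0.50344 <1
  x=-2.592: |R|=1.76723 >1
  x=-2.377: |R|=1.44806 >1
  x=-2.200: |R|=1.22000 >1
Stable set (-2.0000, 0).

(-2.0000, 0).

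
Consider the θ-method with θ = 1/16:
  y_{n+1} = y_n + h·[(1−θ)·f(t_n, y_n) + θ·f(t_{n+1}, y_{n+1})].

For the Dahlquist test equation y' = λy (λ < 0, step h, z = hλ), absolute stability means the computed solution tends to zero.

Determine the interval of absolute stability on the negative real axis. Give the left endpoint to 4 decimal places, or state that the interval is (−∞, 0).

(-2.2857, 0).

Test eqn y'=λy, z=hλ:
  y_{n+1} = y_n + z·[15/16·y_n + 1/16·y_{n+1}] ⇒ (1 − 1/16z)y_{n+1} = (1 + 15/16z)y_n
  so R(z) = (1 + 15/16z)/(1 − 1/16z).

Need |R(x)|<1, x<0.
x=-0.37: |R|=0.6384
R=−1: 1+15/16x = −1+1/16x ⇒ -7/8x=2 ⇒ x=2/(-7/8)=-2.2857
Confirm numerically:
  x=-2.156: |R|=0.89998 <1
  x=-1.995: |R|=0.77383 <1
  x=-1.482: |R|=0.35637 <1
  x=-1.183: |R|=0.10155 <1
  x=-2.795: |R|=1.37936 >1
  x=-2.605: |R|=1.24026 >1
So |R|<1 on (-2.2857, 0).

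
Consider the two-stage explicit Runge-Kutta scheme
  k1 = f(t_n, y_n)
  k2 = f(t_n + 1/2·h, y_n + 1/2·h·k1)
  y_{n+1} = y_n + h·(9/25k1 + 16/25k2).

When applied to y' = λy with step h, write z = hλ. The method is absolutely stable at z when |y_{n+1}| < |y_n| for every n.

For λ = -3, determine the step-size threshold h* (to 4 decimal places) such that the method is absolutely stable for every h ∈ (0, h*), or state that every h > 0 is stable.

On y'=λy, z=hλ:
  k1=λy_n ⇒ h·k1=z·y_n;  k2=λ(1+1/2z)y_n ⇒ h·k2=z(1+1/2z)y_n
  y_{n+1}/y_n = 1 + 9/25z + 16/25z(1+1/2z) = 1 + z + 8/25z²
  so R(z) = 1 + z + 8/25z².

Solve |R(x)|<1 on ℝ⁻.
x=-1.06: |R|=0.2996
R=1: x+8/25x²=0 ⇒ x=−25/8=-3.1250; min R=1−1/(4·8/25)=0.2188>−1
Confirm numerically:
  x=-2.088: |R|=0.30712 <1
  x=-1.977: |R|=0.27373 <1
  x=-1.954: |R|=0.26780 <1
  x=-1.566: |R|=0.21875 <1
  x=-3.642: |R|=1.60253 >1
  x=-3.304: |R|=1.18925 >1
Stable set (-3.1250, 0).

(-3.1250,0); λ=-3 ⇒ h* = (25/8)/3 = 1.0417.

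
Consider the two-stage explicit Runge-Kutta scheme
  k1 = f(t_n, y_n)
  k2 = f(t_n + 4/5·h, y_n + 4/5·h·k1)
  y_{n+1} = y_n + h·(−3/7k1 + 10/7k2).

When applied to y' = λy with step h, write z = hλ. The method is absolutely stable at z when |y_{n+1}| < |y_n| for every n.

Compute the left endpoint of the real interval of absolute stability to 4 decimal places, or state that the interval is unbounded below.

Set f=λy, z=hλ:
  k1=λy_n ⇒ h·k1=z·y_n;  k2=λ(1+4/5z)y_n ⇒ h·k2=z(1+4/5z)y_n
  y_{n+1}/y_n = 1 − 3/7z + 10/7z(1+4/5z) = 1 + z + 8/7z²
  ⇒ R(z) = 1 + z + 8/7z².

Find x<0 with |R(x)|<1.
x=-1.72: |R|=2.6610
R=1: x+8/7x²=0 ⇒ x=−7/8=-0.8750; min R=1−1/(4·8/7)=0.7812>−1
Confirm numerically:
  x=-0.694: |R|=0.85644 <1
  x=-0.611: |R|=0.81565 <1
  x=-0.491: |R|=0.78452 <1
  x=-1.208: |R|=1.45973 >1
  x=-1.028: |R|=1.17975 >1
Stable set (-0.8750, 0).

left endpoint -0.8750.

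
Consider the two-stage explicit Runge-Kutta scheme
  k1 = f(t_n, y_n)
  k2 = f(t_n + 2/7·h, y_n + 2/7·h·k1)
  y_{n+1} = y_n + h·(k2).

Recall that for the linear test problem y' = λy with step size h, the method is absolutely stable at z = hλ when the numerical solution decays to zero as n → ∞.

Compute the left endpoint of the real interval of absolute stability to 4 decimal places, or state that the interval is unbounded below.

With y'=λy (z=hλ):
  k1=λy_n ⇒ h·k1=z·y_n;  k2=λ(1+2/7z)y_n ⇒ h·k2=z(1+2/7z)y_n
  y_{n+1}/y_n = 1 + z(1+2/7z) = 1 + z + 2/7z²
  so R(z) = 1 + z + 2/7z².

Boundary: |R(x)|=1, x<0.
x=-0.74: |R|=0.4165
R=1: x+2/7x²=0 ⇒ x=−7/2=-3.5000; min R=1−1/(4·2/7)=0.1250>−1
Confirm numerically:
  x=-3.116: |R|=0.65813 <1
  x=-2.982: |R|=0.55866 <1
  x=-2.923: |R|=0.51812 <1
  x=-2.136: |R|=0.16757 <1
  x=-3.803: |R|=1.32923 >1
  x=-3.573: |R|=1.07452 >1
  x=-3.534: |R|=1.03433 >1
Stable set (-3.5000, 0).

z* = -3.5000.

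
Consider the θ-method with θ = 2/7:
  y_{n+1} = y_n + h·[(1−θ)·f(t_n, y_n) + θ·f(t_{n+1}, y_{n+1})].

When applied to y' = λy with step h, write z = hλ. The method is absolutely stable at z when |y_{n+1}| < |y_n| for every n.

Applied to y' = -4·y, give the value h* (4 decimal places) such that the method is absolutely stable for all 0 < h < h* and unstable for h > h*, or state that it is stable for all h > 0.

With y'=λy (z=hλ):
  y_{n+1} = y_n + z·[5/7·y_n + 2/7·y_{n+1}] ⇒ (1 − 2/7z)y_{n+1} = (1 + 5/7z)y_n
  R(z) = (1 + 5/7z)/(1 − 2/7z).

Solve |R(x)|<1 on ℝ⁻.
x=-0.79: |R|=0.3555
R=−1: 1+5/7x = −1+2/7x ⇒ -3/7x=2 ⇒ x=2/(-3/7)=-4.6667
Confirm numerically:
  x=-4.111: |R|=0.89049 <1
  x=-3.989: |R|=0.86427 <1
  x=-3.503: |R|=0.75075 <1
  x=-5.050: |R|=1.06725 >1
  x=-5.020: |R|=1.06221 >1
  x=-4.886: |R|=1.03923 >1
Stable set (-4.6667, 0).

(-4.6667,0); λ=-4 ⇒ h* = (14/3)/4 = 1.1667.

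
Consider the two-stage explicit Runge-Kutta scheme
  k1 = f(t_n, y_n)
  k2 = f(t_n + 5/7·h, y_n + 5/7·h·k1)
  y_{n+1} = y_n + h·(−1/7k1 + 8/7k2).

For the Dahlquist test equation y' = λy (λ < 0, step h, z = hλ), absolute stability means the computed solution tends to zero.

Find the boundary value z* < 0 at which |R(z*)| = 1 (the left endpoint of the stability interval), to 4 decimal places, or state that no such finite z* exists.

left endpoint -1.2250.

Test eqn y'=λy, z=hλ:
  k1=λy_n ⇒ h·k1=z·y_n;  k2=λ(1+5/7z)y_n ⇒ h·k2=z(1+5/7z)y_n
  y_{n+1}/y_n = 1 − 1/7z + 8/7z(1+5/7z) = 1 + z + 40/49z²
  R(z) = 1 + z + 40/49z².

Boundary: |R(x)|=1, x<0.
x=-1.35: |R|=1.1378
R=1: x+40/49x²=0 ⇒ x=−49/40=-1.2250; min R=1−1/(4·40/49)=0.6937>−1
Confirm numerically:
  x=-1.202: |R|=0.97743 <1
  x=-1.132: |R|=0.91406 <1
  x=-0.771: |R|=0.71426 <1
  x=-0.576: |R|=0.69484 <1
  x=-1.719: |R|=1.69321 >1
  x=-1.517: |R|=1.36160 >1
  x=-1.316: |R|=1.09776 >1
Stable set (-1.2250, 0).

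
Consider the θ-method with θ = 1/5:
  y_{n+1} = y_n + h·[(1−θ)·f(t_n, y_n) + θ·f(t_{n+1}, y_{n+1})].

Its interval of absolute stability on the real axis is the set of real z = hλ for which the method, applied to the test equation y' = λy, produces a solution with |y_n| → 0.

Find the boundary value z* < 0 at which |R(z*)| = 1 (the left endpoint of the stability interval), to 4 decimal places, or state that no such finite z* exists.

On y'=λy, z=hλ:
  y_{n+1} = y_n + z·[4/5·y_n + 1/5·y_{n+1}] ⇒ (1 − 1/5z)y_{n+1} = (1 + 4/5z)y_n
  so R(z) = (1 + 4/5z)/(1 − 1/5z).

Need |R(x)|<1, x<0.
x=-0.47: |R|=0.5704
R=−1: 1+4/5x = −1+1/5x ⇒ -3/5x=2 ⇒ x=2/(-3/5)=-3.3333
Confirm numerically:
  x=-2.998: |R|=0.87422 <1
  x=-2.573: |R|=0.69880 <1
  x=-1.587: |R|=0.20465 <1
  x=-3.880: |R|=1.18468 >1
  x=-3.501: |R|=1.05917 >1
  x=-3.431: |R|=1.03475 >1
So |R|<1 on (-3.3333, 0).

left endpoint -3.3333.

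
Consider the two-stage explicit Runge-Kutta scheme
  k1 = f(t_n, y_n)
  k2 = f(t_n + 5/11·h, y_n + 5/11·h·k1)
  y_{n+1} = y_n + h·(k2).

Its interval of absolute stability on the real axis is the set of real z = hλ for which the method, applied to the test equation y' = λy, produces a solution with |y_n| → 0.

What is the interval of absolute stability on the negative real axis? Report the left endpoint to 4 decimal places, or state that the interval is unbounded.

(-2.2000, 0).

On y'=λy, z=hλ:
  k1=λy_n ⇒ h·k1=z·y_n;  k2=λ(1+5/11z)y_n ⇒ h·k2=z(1+5/11z)y_n
  y_{n+1}/y_n = 1 + z(1+5/11z) = 1 + z + 5/11z²
  Hence R(z) = 1 + z + 5/11z².

Boundary: |R(x)|=1, x<0.
x=-0.95: |R|=0.4602
R=1: x+5/11x²=0 ⇒ x=−11/5=-2.2000; min R=1−1/(4·5/11)=0.4500>−1
Confirm numerically:
  x=-2.061: |R|=0.86978 <1
  x=-1.602: |R|=0.56455 <1
  x=-1.022: |R|=0.45277 <1
  x=-2.623: |R|=1.50433 >1
  x=-2.378: |R|=1.19240 >1
  x=-2.262: |R|=1.06375 >1
So |R|<1 on (-2.2000, 0).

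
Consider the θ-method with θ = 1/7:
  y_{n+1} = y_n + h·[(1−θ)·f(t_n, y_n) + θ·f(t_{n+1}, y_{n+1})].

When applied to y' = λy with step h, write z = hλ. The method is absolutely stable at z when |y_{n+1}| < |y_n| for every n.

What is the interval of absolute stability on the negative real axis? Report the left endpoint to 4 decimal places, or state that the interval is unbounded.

(-2.8000, 0).

Set f=λy, z=hλ:
  y_{n+1} = y_n + z·[6/7·y_n + 1/7·y_{n+1}] ⇒ (1 − 1/7z)y_{n+1} = (1 + 6/7z)y_n
  so R(z) = (1 + 6/7z)/(1 − 1/7z).

Find x<0 with |R(x)|<1.
x=-1.35: |R|=0.1317
R=−1: 1+6/7x = −1+1/7x ⇒ -5/7x=2 ⇒ x=2/(-5/7)=-2.8000
Confirm numerically:
  x=-2.481: |R|=0.83177 <1
  x=-2.368: |R|=0.76943 <1
  x=-2.027: |R|=0.57184 <1
  x=-3.291: |R|=1.23856 >1
  x=-2.839: |R|=1.01982 >1
So |R|<1 on (-2.8000, 0).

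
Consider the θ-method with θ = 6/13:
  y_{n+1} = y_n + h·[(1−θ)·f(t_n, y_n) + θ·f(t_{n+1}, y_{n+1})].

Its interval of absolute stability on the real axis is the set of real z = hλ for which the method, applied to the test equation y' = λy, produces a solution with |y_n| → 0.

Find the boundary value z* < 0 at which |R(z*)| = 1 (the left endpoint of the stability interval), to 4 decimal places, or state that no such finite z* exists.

z* = -26.0000.

Set f=λy, z=hλ:
  y_{n+1} = y_n + z·[7/13·y_n + 6/13·y_{n+1}] ⇒ (1 − 6/13z)y_{n+1} = (1 + 7/13z)y_n
  R(z) = (1 + 7/13z)/(1 − 6/13z).

Boundary: |R(x)|=1, x<0.
x=-1.6: |R|=0.0796
R=−1: 1+7/13x = −1+6/13x ⇒ -1/13x=2 ⇒ x=2/(-1/13)=-26.0000
Confirm numerically:
  x=-25.887: |R|=0.99933 <1
  x=-25.681: |R|=0.99809 <1
  x=-16.897: |R|=0.92042 <1
  x=-12.462: |R|=0.84576 <1
  x=-26.499: |R|=1.00290 >1
  x=-26.375: |R|=1.00219 >1
Stable set (-26.0000, 0).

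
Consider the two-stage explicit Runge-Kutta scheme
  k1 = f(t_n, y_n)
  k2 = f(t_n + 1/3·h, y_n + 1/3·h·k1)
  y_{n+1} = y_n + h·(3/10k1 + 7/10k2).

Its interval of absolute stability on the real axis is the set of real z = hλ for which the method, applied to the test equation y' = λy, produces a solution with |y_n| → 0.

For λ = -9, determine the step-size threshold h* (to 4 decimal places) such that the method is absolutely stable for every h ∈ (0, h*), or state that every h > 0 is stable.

(-4.2857,0); λ=-9 ⇒ h* = (30/7)/9 = 0.4762.

On y'=λy, z=hλ:
  k1=λy_n ⇒ h·k1=z·y_n;  k2=λ(1+1/3z)y_n ⇒ h·k2=z(1+1/3z)y_n
  y_{n+1}/y_n = 1 + 3/10z + 7/10z(1+1/3z) = 1 + z + 7/30z²
  so R(z) = 1 + z + 7/30z².

Boundary: |R(x)|=1, x<0.
x=-1.71: |R|=0.0277
R=1: x+7/30x²=0 ⇒ x=−30/7=-4.2857; min R=1−1/(4·7/30)=-0.0714>−1
Confirm numerically:
  x=-4.235: |R|=0.94989 <1
  x=-2.106: |R|=0.07111 <1
  x=-2.090: |R|=0.07078 <1
  x=-4.690: |R|=1.44242 >1
  x=-4.623: |R|=1.36383 >1
So |R|<1 on (-4.2857, 0).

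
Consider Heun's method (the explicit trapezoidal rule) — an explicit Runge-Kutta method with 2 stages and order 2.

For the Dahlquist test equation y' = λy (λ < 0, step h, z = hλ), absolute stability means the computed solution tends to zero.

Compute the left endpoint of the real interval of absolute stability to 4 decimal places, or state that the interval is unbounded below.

z* = -2.0000.

On y'=λy, z=hλ:
  order 2, 2-stage ⇒ R(z)=1+z+z^2/2
  (e.g. R(-0.9)=0.50500, |R|=0.50500)

Find x<0 with |R(x)|<1.
x=-0.9: |R|=0.5050
|R(-1.61)|=0.6861 |R(-1.53)|=0.6404 |R(-0.95)|=0.5012
Bisect:
  x_lo=-2.6586 |R|=1.8754  x_hi=-0.0657 |R|=0.9365
  mid=-1.36211 |R|=0.56556 →hi
  mid=-2.01034 |R|=1.01039 →lo
  mid=-1.68622 |R|=0.73545 →hi
  mid=-1.84828 |R|=0.85979 →hi
  mid=-1.92931 |R|=0.93181 →hi
  mid=-1.96982 |R|=0.97028 →hi
  mid=-1.99008 |R|=0.99013 →hi
  mid=-2.00021 |R|=1.00021 →lo
  mid=-1.99514 |R|=0.99515 →hi
  ...
  [-2.00005,-1.99989] ⇒ x*=-2.0000
So |R|<1 on (-2.0000, 0).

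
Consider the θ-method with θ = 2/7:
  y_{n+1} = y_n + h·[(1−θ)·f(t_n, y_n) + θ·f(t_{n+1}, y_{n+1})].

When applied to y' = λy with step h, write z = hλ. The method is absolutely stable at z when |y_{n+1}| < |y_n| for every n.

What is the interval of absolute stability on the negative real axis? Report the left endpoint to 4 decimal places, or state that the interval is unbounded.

On y'=λy, z=hλ:
  y_{n+1} = y_n + z·[5/7·y_n + 2/7·y_{n+1}] ⇒ (1 − 2/7z)y_{n+1} = (1 + 5/7z)y_n
  ⇒ R(z) = (1 + 5/7z)/(1 − 2/7z).

Find x<0 with |R(x)|<1.
x=-1.41: |R|=0.0051
R=−1: 1+5/7x = −1+2/7x ⇒ -3/7x=2 ⇒ x=2/(-3/7)=-4.6667
Confirm numerically:
  x=-4.183: |R|=0.90557 <1
  x=-3.948: |R|=0.85526 <1
  x=-3.119: |R|=0.64927 <1
  x=-2.026: |R|=0.28321 <1
  x=-5.257: |R|=1.10112 >1
  x=-4.954: |R|=1.05098 >1
  x=-4.709: |R|=1.00774 >1
Interval (-4.6667, 0).

z∈(-4.6667,0).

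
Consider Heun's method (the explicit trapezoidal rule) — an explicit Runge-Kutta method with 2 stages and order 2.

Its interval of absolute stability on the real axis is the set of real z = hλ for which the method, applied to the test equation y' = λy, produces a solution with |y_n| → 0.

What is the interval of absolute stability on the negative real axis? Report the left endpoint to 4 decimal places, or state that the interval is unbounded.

On y'=λy, z=hλ:
  order 2, 2-stage ⇒ R(z)=1+z+z^2/2
  (e.g. R(-1.72)=0.75920, |R|=0.75920)

Find x<0 with |R(x)|<1.
x=-1.72: |R|=0.7592
|R(-1.76)|=0.7888 |R(-1.4)|=0.5800 |R(-0.82)|=0.5162
Bisect:
  x_lo=-2.4099 |R|=1.4939  x_hi=-0.0818 |R|=0.9215
  mid=-1.24584 |R|=0.53022 →hi
  mid=-1.82786 |R|=0.84268 →hi
  mid=-2.11888 |R|=1.12594 →lo
  mid=-1.97337 |R|=0.97373 →hi
  mid=-2.04612 |R|=1.04719 →lo
  mid=-2.00975 |R|=1.00979 →lo
  mid=-1.99156 |R|=0.99159 →hi
  mid=-2.00065 |R|=1.00065 →lo
  mid=-1.99611 |R|=0.99611 →hi
  mid=-1.99838 |R|=0.99838 →hi
  ...
  [-2.00008,-1.99994] ⇒ x*=-2.0000
Stable set (-2.0000, 0).

z∈(-2.0000,0).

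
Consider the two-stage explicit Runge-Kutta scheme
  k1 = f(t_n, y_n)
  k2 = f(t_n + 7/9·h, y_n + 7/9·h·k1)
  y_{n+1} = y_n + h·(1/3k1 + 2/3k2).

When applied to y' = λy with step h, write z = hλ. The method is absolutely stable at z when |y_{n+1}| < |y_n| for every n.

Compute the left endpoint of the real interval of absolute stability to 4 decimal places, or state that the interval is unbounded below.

On y'=λy, z=hλ:
  k1=λy_n ⇒ h·k1=z·y_n;  k2=λ(1+7/9z)y_n ⇒ h·k2=z(1+7/9z)y_n
  y_{n+1}/y_n = 1 + 1/3z + 2/3z(1+7/9z) = 1 + z + 14/27z²
  so R(z) = 1 + z + 14/27z².

Boundary: |R(x)|=1, x<0.
x=-0.98: |R|=0.5180
R=1: x+14/27x²=0 ⇒ x=−27/14=-1.9286; min R=1−1/(4·14/27)=0.5179>−1
Confirm numerically:
  x=-1.231: |R|=0.55474 <1
  x=-1.060: |R|=0.52261 <1
  x=-0.854: |R|=0.52416 <1
  x=-2.387: |R|=1.56740 >1
  x=-2.138: |R|=1.23217 >1
  x=-2.025: |R|=1.10125 >1
So |R|<1 on (-1.9286, 0).

z* = -1.9286.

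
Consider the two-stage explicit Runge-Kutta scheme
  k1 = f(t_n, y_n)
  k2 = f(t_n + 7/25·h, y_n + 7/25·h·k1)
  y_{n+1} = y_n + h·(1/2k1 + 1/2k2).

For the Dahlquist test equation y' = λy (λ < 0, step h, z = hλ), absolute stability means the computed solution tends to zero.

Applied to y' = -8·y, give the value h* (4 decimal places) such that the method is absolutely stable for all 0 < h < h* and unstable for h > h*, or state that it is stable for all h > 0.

With y'=λy (z=hλ):
  k1=λy_n ⇒ h·k1=z·y_n;  k2=λ(1+7/25z)y_n ⇒ h·k2=z(1+7/25z)y_n
  y_{n+1}/y_n = 1 + 1/2z + 1/2z(1+7/25z) = 1 + z + 7/50z²
  ⇒ R(z) = 1 + z + 7/50z².

Find x<0 with |R(x)|<1.
x=-1.14: |R|=0.0419
R=1: x+7/50x²=0 ⇒ x=−50/7=-7.1429; min R=1−1/(4·7/50)=-0.7857>−1
Confirm numerically:
  x=-6.393: |R|=0.32886 <1
  x=-6.245: |R|=0.21500 <1
  x=-5.573: |R|=0.22483 <1
  x=-5.134: |R|=0.44389 <1
  x=-7.687: |R|=1.58560 >1
  x=-7.488: |R|=1.36182 >1
Interval (-7.1429, 0).

(-7.1429,0); λ=-8 ⇒ h* = (50/7)/8 = 0.8929.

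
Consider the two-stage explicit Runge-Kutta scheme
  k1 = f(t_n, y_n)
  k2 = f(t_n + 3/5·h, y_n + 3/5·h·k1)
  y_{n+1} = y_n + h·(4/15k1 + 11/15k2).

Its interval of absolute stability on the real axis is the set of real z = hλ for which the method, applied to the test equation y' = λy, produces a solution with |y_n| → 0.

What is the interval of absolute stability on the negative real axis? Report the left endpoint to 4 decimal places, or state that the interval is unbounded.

z∈(-2.2727,0).

Set f=λy, z=hλ:
  k1=λy_n ⇒ h·k1=z·y_n;  k2=λ(1+3/5z)y_n ⇒ h·k2=z(1+3/5z)y_n
  y_{n+1}/y_n = 1 + 4/15z + 11/15z(1+3/5z) = 1 + z + 11/25z²
  R(z) = 1 + z + 11/25z².

Solve |R(x)|<1 on ℝ⁻.
x=-0.42: |R|=0.6576
R=1: x+11/25x²=0 ⇒ x=−25/11=-2.2727; min R=1−1/(4·11/25)=0.4318>−1
Confirm numerically:
  x=-2.143: |R|=0.87768 <1
  x=-1.648: |R|=0.54700 <1
  x=-1.030: |R|=0.43680 <1
  x=-1.029: |R|=0.43689 <1
  x=-2.483: |R|=1.22973 >1
  x=-2.353: |R|=1.08311 >1
  x=-2.352: |R|=1.08204 >1
Interval (-2.2727, 0).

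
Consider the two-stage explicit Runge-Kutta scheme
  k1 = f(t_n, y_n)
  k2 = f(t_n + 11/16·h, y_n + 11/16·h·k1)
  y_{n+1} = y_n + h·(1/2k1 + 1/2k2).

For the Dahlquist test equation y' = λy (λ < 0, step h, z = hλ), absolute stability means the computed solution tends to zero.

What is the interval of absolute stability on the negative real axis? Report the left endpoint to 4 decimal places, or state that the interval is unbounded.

With y'=λy (z=hλ):
  k1=λy_n ⇒ h·k1=z·y_n;  k2=λ(1+11/16z)y_n ⇒ h·k2=z(1+11/16z)y_n
  y_{n+1}/y_n = 1 + 1/2z + 1/2z(1+11/16z) = 1 + z + 11/32z²
  Hence R(z) = 1 + z + 11/32z².

Boundary: |R(x)|=1, x<0.
x=-1.03: |R|=0.3347
R=1: x+11/32x²=0 ⇒ x=−32/11=-2.9091; min R=1−1/(4·11/32)=0.2727>−1
Confirm numerically:
  x=-1.501: |R|=0.27347 <1
  x=-1.383: |R|=0.27449 <1
  x=-1.328: |R|=0.27823 <1
  x=-1.308: |R|=0.28011 <1
  x=-3.484: |R|=1.68853 >1
  x=-3.141: |R|=1.25040 >1
Stable set (-2.9091, 0).

z∈(-2.9091,0).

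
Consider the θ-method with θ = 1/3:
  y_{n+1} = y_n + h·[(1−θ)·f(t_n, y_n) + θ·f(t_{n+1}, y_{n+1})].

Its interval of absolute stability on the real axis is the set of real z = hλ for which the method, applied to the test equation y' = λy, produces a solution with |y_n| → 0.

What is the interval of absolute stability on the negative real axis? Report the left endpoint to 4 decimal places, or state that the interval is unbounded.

Test eqn y'=λy, z=hλ:
  y_{n+1} = y_n + z·[2/3·y_n + 1/3·y_{n+1}] ⇒ (1 − 1/3z)y_{n+1} = (1 + 2/3z)y_n
  R(z) = (1 + 2/3z)/(1 − 1/3z).

Find x<0 with |R(x)|<1.
x=-1.68: |R|=0.0769
R=−1: 1+2/3x = −1+1/3x ⇒ -1/3x=2 ⇒ x=2/(-1/3)=-6.0000
Confirm numerically:
  x=-4.379: |R|=0.78032 <1
  x=-3.679: |R|=0.65249 <1
  x=-3.310: |R|=0.57369 <1
  x=-2.647: |R|=0.40623 <1
  x=-6.550: |R|=1.05759 >1
  x=-6.473: |R|=1.04993 >1
  x=-6.224: |R|=1.02428 >1
Interval (-6.0000, 0).

z∈(-6.0000,0).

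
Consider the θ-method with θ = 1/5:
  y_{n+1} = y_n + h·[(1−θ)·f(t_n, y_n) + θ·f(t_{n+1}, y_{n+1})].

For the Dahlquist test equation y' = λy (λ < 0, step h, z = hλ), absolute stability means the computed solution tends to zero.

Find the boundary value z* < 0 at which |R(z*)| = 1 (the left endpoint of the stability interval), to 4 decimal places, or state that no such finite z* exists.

left endpoint -3.3333.

Test eqn y'=λy, z=hλ:
  y_{n+1} = y_n + z·[4/5·y_n + 1/5·y_{n+1}] ⇒ (1 − 1/5z)y_{n+1} = (1 + 4/5z)y_n
  Hence R(z) = (1 + 4/5z)/(1 − 1/5z).

Find x<0 with |R(x)|<1.
x=-1.02: |R|=0.1528
R=−1: 1+4/5x = −1+1/5x ⇒ -3/5x=2 ⇒ x=2/(-3/5)=-3.3333
Confirm numerically:
  x=-2.949: |R|=0.85495 <1
  x=-2.899: |R|=0.83504 <1
  x=-1.736: |R|=0.28860 <1
  x=-3.771: |R|=1.14970 >1
  x=-3.695: |R|=1.12478 >1
  x=-3.533: |R|=1.07020 >1
Stable set (-3.3333, 0).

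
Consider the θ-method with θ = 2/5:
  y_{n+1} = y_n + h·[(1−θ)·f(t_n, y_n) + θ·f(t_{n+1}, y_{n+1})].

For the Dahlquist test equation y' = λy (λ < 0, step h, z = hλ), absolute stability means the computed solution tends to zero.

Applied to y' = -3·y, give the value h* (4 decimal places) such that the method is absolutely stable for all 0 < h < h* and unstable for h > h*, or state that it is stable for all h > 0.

(-10.0000,0); λ=-3 ⇒ h* = (10)/3 = 3.3333.

With y'=λy (z=hλ):
  y_{n+1} = y_n + z·[3/5·y_n + 2/5·y_{n+1}] ⇒ (1 − 2/5z)y_{n+1} = (1 + 3/5z)y_n
  Hence R(z) = (1 + 3/5z)/(1 − 2/5z).

Find x<0 with |R(x)|<1.
x=-0.85: |R|=0.3657
R=−1: 1+3/5x = −1+2/5x ⇒ -1/5x=2 ⇒ x=2/(-1/5)=-10.0000
Confirm numerically:
  x=-9.751: |R|=0.98984 <1
  x=-7.709: |R|=0.88780 <1
  x=-5.143: |R|=0.68226 <1
  x=-10.445: |R|=1.01719 >1
  x=-10.104: |R|=1.00413 >1
Interval (-10.0000, 0).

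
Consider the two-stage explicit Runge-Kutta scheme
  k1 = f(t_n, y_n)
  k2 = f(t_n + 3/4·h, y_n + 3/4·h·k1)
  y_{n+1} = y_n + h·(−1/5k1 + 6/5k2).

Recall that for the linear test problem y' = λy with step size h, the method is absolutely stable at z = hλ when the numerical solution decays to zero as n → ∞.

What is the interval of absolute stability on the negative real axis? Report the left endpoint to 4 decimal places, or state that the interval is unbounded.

Test eqn y'=λy, z=hλ:
  k1=λy_n ⇒ h·k1=z·y_n;  k2=λ(1+3/4z)y_n ⇒ h·k2=z(1+3/4z)y_n
  y_{n+1}/y_n = 1 − 1/5z + 6/5z(1+3/4z) = 1 + z + 9/10z²
  R(z) = 1 + z + 9/10z².

Boundary: |R(x)|=1, x<0.
x=-1.08: |R|=0.9698
R=1: x+9/10x²=0 ⇒ x=−10/9=-1.1111; min R=1−1/(4·9/10)=0.7222>−1
Confirm numerically:
  x=-0.902: |R|=0.83024 <1
  x=-0.708: |R|=0.74314 <1
  x=-0.548: |R|=0.72227 <1
  x=-1.442: |R|=1.42943 >1
  x=-1.180: |R|=1.07316 >1
Stable set (-1.1111, 0).

z∈(-1.1111,0).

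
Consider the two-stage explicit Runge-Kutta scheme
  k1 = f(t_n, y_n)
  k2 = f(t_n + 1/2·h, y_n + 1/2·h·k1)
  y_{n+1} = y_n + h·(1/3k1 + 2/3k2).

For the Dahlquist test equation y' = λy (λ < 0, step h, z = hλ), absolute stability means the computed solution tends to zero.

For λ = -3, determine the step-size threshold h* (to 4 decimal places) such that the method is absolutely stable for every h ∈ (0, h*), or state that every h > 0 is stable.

Test eqn y'=λy, z=hλ:
  k1=λy_n ⇒ h·k1=z·y_n;  k2=λ(1+1/2z)y_n ⇒ h·k2=z(1+1/2z)y_n
  y_{n+1}/y_n = 1 + 1/3z + 2/3z(1+1/2z) = 1 + z + 1/3z²
  R(z) = 1 + z + 1/3z².

Need |R(x)|<1, x<0.
x=-1.46: |R|=0.2505
R=1: x+1/3x²=0 ⇒ x=−3=-3.0000; min R=1−1/(4·1/3)=0.2500>−1
Confirm numerically:
  x=-2.385: |R|=0.51107 <1
  x=-2.335: |R|=0.48241 <1
  x=-1.560: |R|=0.25120 <1
  x=-3.545: |R|=1.64401 >1
  x=-3.383: |R|=1.43190 >1
  x=-3.188: |R|=1.19978 >1
So |R|<1 on (-3.0000, 0).

(-3.0000,0); λ=-3 ⇒ h* = (3)/3 = 1.0000.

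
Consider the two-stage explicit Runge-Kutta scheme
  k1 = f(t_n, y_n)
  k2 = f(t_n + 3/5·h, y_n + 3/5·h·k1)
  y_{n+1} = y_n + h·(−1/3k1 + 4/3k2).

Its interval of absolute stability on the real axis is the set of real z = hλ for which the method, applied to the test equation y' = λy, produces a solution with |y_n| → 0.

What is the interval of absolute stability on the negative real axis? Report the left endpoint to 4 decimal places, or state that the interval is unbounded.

z∈(-1.2500,0).

With y'=λy (z=hλ):
  k1=λy_n ⇒ h·k1=z·y_n;  k2=λ(1+3/5z)y_n ⇒ h·k2=z(1+3/5z)y_n
  y_{n+1}/y_n = 1 − 1/3z + 4/3z(1+3/5z) = 1 + z + 4/5z²
  so R(z) = 1 + z + 4/5z².

Solve |R(x)|<1 on ℝ⁻.
x=-0.52: |R|=0.6963
R=1: x+4/5x²=0 ⇒ x=−5/4=-1.2500; min R=1−1/(4·4/5)=0.6875>−1
Confirm numerically:
  x=-1.076: |R|=0.85022 <1
  x=-1.073: |R|=0.84806 <1
  x=-0.861: |R|=0.73206 <1
  x=-0.778: |R|=0.70623 <1
  x=-1.728: |R|=1.66079 >1
  x=-1.508: |R|=1.31125 >1
  x=-1.429: |R|=1.20463 >1
So |R|<1 on (-1.2500, 0).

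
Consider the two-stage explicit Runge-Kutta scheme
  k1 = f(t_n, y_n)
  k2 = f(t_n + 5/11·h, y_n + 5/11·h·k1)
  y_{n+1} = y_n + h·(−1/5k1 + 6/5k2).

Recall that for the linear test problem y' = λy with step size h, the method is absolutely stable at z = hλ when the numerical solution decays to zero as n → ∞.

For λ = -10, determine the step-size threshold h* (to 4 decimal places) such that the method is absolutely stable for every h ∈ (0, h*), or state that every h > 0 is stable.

Test eqn y'=λy, z=hλ:
  k1=λy_n ⇒ h·k1=z·y_n;  k2=λ(1+5/11z)y_n ⇒ h·k2=z(1+5/11z)y_n
  y_{n+1}/y_n = 1 − 1/5z + 6/5z(1+5/11z) = 1 + z + 6/11z²
  so R(z) = 1 + z + 6/11z².

Boundary: |R(x)|=1, x<0.
x=-0.84: |R|=0.5449
R=1: x+6/11x²=0 ⇒ x=−11/6=-1.8333; min R=1−1/(4·6/11)=0.5417>−1
Confirm numerically:
  x=-1.586: |R|=0.78603 <1
  x=-1.301: |R|=0.62224 <1
  x=-1.240: |R|=0.59869 <1
  x=-2.402: |R|=1.74506 >1
  x=-2.339: |R|=1.64514 >1
  x=-2.261: |R|=1.52743 >1
Interval (-1.8333, 0).

(-1.8333,0); λ=-10 ⇒ h* = (11/6)/10 = 0.1833.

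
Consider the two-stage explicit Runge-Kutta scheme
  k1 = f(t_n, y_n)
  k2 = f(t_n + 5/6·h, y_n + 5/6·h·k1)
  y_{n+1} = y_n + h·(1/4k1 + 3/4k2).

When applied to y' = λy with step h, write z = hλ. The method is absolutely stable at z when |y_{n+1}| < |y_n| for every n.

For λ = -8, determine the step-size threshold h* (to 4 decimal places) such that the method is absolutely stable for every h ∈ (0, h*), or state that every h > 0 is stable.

(-1.6000,0); λ=-8 ⇒ h* = (8/5)/8 = 0.2000.

On y'=λy, z=hλ:
  k1=λy_n ⇒ h·k1=z·y_n;  k2=λ(1+5/6z)y_n ⇒ h·k2=z(1+5/6z)y_n
  y_{n+1}/y_n = 1 + 1/4z + 3/4z(1+5/6z) = 1 + z + 5/8z²
  R(z) = 1 + z + 5/8z².

Solve |R(x)|<1 on ℝ⁻.
x=-1.28: |R|=0.7440
R=1: x+5/8x²=0 ⇒ x=−8/5=-1.6000; min R=1−1/(4·5/8)=0.6000>−1
Confirm numerically:
  x=-1.348: |R|=0.78769 <1
  x=-1.198: |R|=0.69900 <1
  x=-0.699: |R|=0.60638 <1
  x=-0.671: |R|=0.61040 <1
  x=-2.181: |R|=1.79198 >1
  x=-2.076: |R|=1.61761 >1
  x=-1.795: |R|=1.21877 >1
Interval (-1.6000, 0).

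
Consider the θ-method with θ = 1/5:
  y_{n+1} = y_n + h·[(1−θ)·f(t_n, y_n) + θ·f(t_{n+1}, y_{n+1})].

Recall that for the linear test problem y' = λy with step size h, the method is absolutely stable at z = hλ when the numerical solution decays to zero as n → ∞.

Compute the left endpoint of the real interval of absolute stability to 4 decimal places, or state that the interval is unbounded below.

Test eqn y'=λy, z=hλ:
  y_{n+1} = y_n + z·[4/5·y_n + 1/5·y_{n+1}] ⇒ (1 − 1/5z)y_{n+1} = (1 + 4/5z)y_n
  so R(z) = (1 + 4/5z)/(1 − 1/5z).

Solve |R(x)|<1 on ℝ⁻.
x=-1.31: |R|=0.0380
R=−1: 1+4/5x = −1+1/5x ⇒ -3/5x=2 ⇒ x=2/(-3/5)=-3.3333
Confirm numerically:
  x=-3.181: |R|=0.94414 <1
  x=-2.314: |R|=0.58190 <1
  x=-1.850: |R|=0.35036 <1
  x=-3.775: |R|=1.15100 >1
  x=-3.604: |R|=1.09437 >1
Interval (-3.3333, 0).

z* = -3.3333.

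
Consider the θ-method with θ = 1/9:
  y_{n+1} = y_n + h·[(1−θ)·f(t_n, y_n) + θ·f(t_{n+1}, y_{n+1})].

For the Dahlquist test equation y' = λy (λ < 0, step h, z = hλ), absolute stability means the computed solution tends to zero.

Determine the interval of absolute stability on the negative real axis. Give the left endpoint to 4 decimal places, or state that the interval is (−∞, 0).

Test eqn y'=λy, z=hλ:
  y_{n+1} = y_n + z·[8/9·y_n + 1/9·y_{n+1}] ⇒ (1 − 1/9z)y_{n+1} = (1 + 8/9z)y_n
  R(z) = (1 + 8/9z)/(1 − 1/9z).

Boundary: |R(x)|=1, x<0.
x=-0.43: |R|=0.5896
R=−1: 1+8/9x = −1+1/9x ⇒ -7/9x=2 ⇒ x=2/(-7/9)=-2.5714
Confirm numerically:
  x=-2.491: |R|=0.95101 <1
  x=-2.430: |R|=0.91339 <1
  x=-1.902: |R|=0.57017 <1
  x=-3.038: |R|=1.27131 >1
  x=-2.900: |R|=1.19328 >1
So |R|<1 on (-2.5714, 0).

z∈(-2.5714,0).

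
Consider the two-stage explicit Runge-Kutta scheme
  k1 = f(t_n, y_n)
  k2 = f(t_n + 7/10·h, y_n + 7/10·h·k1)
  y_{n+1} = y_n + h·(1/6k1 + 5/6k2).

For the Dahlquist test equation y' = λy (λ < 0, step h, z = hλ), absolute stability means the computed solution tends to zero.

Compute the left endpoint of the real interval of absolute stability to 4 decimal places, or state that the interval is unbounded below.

Test eqn y'=λy, z=hλ:
  k1=λy_n ⇒ h·k1=z·y_n;  k2=λ(1+7/10z)y_n ⇒ h·k2=z(1+7/10z)y_n
  y_{n+1}/y_n = 1 + 1/6z + 5/6z(1+7/10z) = 1 + z + 7/12z²
  so R(z) = 1 + z + 7/12z².

Boundary: |R(x)|=1, x<0.
x=-1.68: |R|=0.9664
R=1: x+7/12x²=0 ⇒ x=−12/7=-1.7143; min R=1−1/(4·7/12)=0.5714>−1
Confirm numerically:
  x=-1.464: |R|=0.78626 <1
  x=-1.398: |R|=0.74207 <1
  x=-0.744: |R|=0.57890 <1
  x=-2.137: |R|=1.52695 >1
  x=-1.735: |R|=1.02096 >1
Stable set (-1.7143, 0).

z* = -1.7143.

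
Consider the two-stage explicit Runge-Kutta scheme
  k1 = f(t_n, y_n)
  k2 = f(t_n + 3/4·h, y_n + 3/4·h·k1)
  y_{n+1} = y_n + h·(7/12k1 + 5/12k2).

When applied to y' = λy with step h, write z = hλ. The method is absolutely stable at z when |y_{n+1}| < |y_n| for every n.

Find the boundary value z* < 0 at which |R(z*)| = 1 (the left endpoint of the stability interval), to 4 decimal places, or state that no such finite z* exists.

left endpoint -3.2000.

Test eqn y'=λy, z=hλ:
  k1=λy_n ⇒ h·k1=z·y_n;  k2=λ(1+3/4z)y_n ⇒ h·k2=z(1+3/4z)y_n
  y_{n+1}/y_n = 1 + 7/12z + 5/12z(1+3/4z) = 1 + z + 5/16z²
  ⇒ R(z) = 1 + z + 5/16z².

Solve |R(x)|<1 on ℝ⁻.
x=-0.98: |R|=0.3201
R=1: x+5/16x²=0 ⇒ x=−16/5=-3.2000; min R=1−1/(4·5/16)=0.2000>−1
Confirm numerically:
  x=-3.172: |R|=0.97225 <1
  x=-1.599: |R|=0.20000 <1
  x=-1.576: |R|=0.20018 <1
  x=-3.642: |R|=1.50305 >1
  x=-3.470: |R|=1.29278 >1
Stable set (-3.2000, 0).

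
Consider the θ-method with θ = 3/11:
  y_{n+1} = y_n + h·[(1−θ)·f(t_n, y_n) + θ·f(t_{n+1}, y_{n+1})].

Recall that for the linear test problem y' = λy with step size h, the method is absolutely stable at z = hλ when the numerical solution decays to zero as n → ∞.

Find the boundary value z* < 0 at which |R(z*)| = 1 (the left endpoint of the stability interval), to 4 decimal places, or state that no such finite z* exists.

z* = -4.4000.

Test eqn y'=λy, z=hλ:
  y_{n+1} = y_n + z·[8/11·y_n + 3/11·y_{n+1}] ⇒ (1 − 3/11z)y_{n+1} = (1 + 8/11z)y_n
  Hence R(z) = (1 + 8/11z)/(1 − 3/11z).

Solve |R(x)|<1 on ℝ⁻.
x=-0.42: |R|=0.6232
R=−1: 1+8/11x = −1+3/11x ⇒ -5/11x=2 ⇒ x=2/(-5/11)=-4.4000
Confirm numerically:
  x=-4.155: |R|=0.94779 <1
  x=-3.617: |R|=0.82083 <1
  x=-3.240: |R|=0.72008 <1
  x=-2.554: |R|=0.50541 <1
  x=-4.782: |R|=1.07536 >1
  x=-4.619: |R|=1.04405 >1
  x=-4.559: |R|=1.03222 >1
Interval (-4.4000, 0).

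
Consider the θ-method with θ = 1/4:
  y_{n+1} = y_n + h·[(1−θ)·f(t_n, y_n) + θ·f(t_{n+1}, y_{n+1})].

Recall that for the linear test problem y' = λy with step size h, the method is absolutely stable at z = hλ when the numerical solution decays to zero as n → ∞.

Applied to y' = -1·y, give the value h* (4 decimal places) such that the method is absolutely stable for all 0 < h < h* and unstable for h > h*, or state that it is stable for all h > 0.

Set f=λy, z=hλ:
  y_{n+1} = y_n + z·[3/4·y_n + 1/4·y_{n+1}] ⇒ (1 − 1/4z)y_{n+1} = (1 + 3/4z)y_n
  Hence R(z) = (1 + 3/4z)/(1 − 1/4z).

Solve |R(x)|<1 on ℝ⁻.
x=-1.73: |R|=0.2077
R=−1: 1+3/4x = −1+1/4x ⇒ -1/2x=2 ⇒ x=2/(-1/2)=-4.0000
Confirm numerically:
  x=-3.725: |R|=0.92880 <1
  x=-3.540: |R|=0.87798 <1
  x=-2.910: |R|=0.68452 <1
  x=-4.573: |R|=1.13368 >1
  x=-4.441: |R|=1.10449 >1
  x=-4.328: |R|=1.07877 >1
Stable set (-4.0000, 0).

(-4.0000,0); λ=-1 ⇒ h* = (4)/1 = 4.0000.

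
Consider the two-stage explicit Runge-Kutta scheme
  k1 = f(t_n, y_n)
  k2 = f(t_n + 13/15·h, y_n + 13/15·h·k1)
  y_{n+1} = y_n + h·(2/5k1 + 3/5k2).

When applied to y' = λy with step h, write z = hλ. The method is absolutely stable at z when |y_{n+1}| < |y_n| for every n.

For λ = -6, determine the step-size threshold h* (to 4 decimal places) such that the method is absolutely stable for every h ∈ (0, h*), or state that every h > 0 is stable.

(-1.9231,0); λ=-6 ⇒ h* = (25/13)/6 = 0.3205.

Set f=λy, z=hλ:
  k1=λy_n ⇒ h·k1=z·y_n;  k2=λ(1+13/15z)y_n ⇒ h·k2=z(1+13/15z)y_n
  y_{n+1}/y_n = 1 + 2/5z + 3/5z(1+13/15z) = 1 + z + 13/25z²
  ⇒ R(z) = 1 + z + 13/25z².

Find x<0 with |R(x)|<1.
x=-0.44: |R|=0.6607
R=1: x+13/25x²=0 ⇒ x=−25/13=-1.9231; min R=1−1/(4·13/25)=0.5192>−1
Confirm numerically:
  x=-1.862: |R|=0.94086 <1
  x=-1.754: |R|=0.84579 <1
  x=-1.714: |R|=0.81365 <1
  x=-0.883: |R|=0.52244 <1
  x=-2.423: |R|=1.62988 >1
  x=-2.284: |R|=1.42866 >1
  x=-2.067: |R|=1.15469 >1
So |R|<1 on (-1.9231, 0).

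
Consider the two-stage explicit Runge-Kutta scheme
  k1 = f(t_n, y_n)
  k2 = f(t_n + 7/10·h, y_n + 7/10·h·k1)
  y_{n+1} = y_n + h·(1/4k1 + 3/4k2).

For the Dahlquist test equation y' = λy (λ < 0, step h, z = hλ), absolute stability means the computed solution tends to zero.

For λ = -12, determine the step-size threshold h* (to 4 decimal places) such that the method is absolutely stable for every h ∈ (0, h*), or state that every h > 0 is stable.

On y'=λy, z=hλ:
  k1=λy_n ⇒ h·k1=z·y_n;  k2=λ(1+7/10z)y_n ⇒ h·k2=z(1+7/10z)y_n
  y_{n+1}/y_n = 1 + 1/4z + 3/4z(1+7/10z) = 1 + z + 21/40z²
  so R(z) = 1 + z + 21/40z².

Solve |R(x)|<1 on ℝ⁻.
x=-1.33: |R|=0.5987
R=1: x+21/40x²=0 ⇒ x=−40/21=-1.9048; min R=1−1/(4·21/40)=0.5238>−1
Confirm numerically:
  x=-1.520: |R|=0.69296 <1
  x=-1.395: |R|=0.62666 <1
  x=-1.127: |R|=0.53982 <1
  x=-2.344: |R|=1.54053 >1
  x=-2.194: |R|=1.33316 >1
  x=-1.929: |R|=1.02455 >1
Stable set (-1.9048, 0).

(-1.9048,0); λ=-12 ⇒ h* = (40/21)/12 = 0.1587.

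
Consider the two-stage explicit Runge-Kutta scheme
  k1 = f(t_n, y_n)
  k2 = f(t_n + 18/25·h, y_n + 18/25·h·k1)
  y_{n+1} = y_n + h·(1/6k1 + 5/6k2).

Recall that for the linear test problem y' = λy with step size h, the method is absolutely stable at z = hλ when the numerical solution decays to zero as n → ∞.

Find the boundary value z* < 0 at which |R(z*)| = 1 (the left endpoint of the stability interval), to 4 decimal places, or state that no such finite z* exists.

With y'=λy (z=hλ):
  k1=λy_n ⇒ h·k1=z·y_n;  k2=λ(1+18/25z)y_n ⇒ h·k2=z(1+18/25z)y_n
  y_{n+1}/y_n = 1 + 1/6z + 5/6z(1+18/25z) = 1 + z + 3/5z²
  ⇒ R(z) = 1 + z + 3/5z².

Boundary: |R(x)|=1, x<0.
x=-0.51: |R|=0.6461
R=1: x+3/5x²=0 ⇒ x=−5/3=-1.6667; min R=1−1/(4·3/5)=0.5833>−1
Confirm numerically:
  x=-1.365: |R|=0.75293 <1
  x=-0.763: |R|=0.58630 <1
  x=-0.749: |R|=0.58760 <1
  x=-2.221: |R|=1.73870 >1
  x=-2.088: |R|=1.52785 >1
So |R|<1 on (-1.6667, 0).

left endpoint -1.6667.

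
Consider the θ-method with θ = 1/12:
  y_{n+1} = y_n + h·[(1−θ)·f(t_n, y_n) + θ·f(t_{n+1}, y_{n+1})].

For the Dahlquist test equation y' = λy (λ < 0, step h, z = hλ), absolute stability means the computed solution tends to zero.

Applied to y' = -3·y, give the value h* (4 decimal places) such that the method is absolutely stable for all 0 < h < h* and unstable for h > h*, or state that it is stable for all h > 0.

(-2.4000,0); λ=-3 ⇒ h* = (12/5)/3 = 0.8000.

On y'=λy, z=hλ:
  y_{n+1} = y_n + z·[11/12·y_n + 1/12·y_{n+1}] ⇒ (1 − 1/12z)y_{n+1} = (1 + 11/12z)y_n
  R(z) = (1 + 11/12z)/(1 − 1/12z).

Boundary: |R(x)|=1, x<0.
x=-1.32: |R|=0.1892
R=−1: 1+11/12x = −1+1/12x ⇒ -5/6x=2 ⇒ x=2/(-5/6)=-2.4000
Confirm numerically:
  x=-1.452: |R|=0.29527 <1
  x=-1.362: |R|=0.22317 <1
  x=-1.287: |R|=0.16234 <1
  x=-1.180: |R|=0.07436 <1
  x=-2.753: |R|=1.23927 >1
  x=-2.536: |R|=1.09356 >1
Interval (-2.4000, 0).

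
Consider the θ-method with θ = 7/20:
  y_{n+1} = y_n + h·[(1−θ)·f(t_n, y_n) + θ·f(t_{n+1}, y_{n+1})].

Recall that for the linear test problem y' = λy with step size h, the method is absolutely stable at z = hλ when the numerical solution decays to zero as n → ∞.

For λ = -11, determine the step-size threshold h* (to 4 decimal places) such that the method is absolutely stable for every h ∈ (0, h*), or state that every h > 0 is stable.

With y'=λy (z=hλ):
  y_{n+1} = y_n + z·[13/20·y_n + 7/20·y_{n+1}] ⇒ (1 − 7/20z)y_{n+1} = (1 + 13/20z)y_n
  R(z) = (1 + 13/20z)/(1 − 7/20z).

Solve |R(x)|<1 on ℝ⁻.
x=-1.29: |R|=0.1113
R=−1: 1+13/20x = −1+7/20x ⇒ -3/10x=2 ⇒ x=2/(-3/10)=-6.6667
Confirm numerically:
  x=-6.529: |R|=0.98743 <1
  x=-5.858: |R|=0.92047 <1
  x=-4.242: |R|=0.70725 <1
  x=-3.398: |R|=0.55209 <1
  x=-6.968: |R|=1.02629 >1
  x=-6.922: |R|=1.02238 >1
  x=-6.733: |R|=1.00593 >1
So |R|<1 on (-6.6667, 0).

(-6.6667,0); λ=-11 ⇒ h* = (20/3)/11 = 0.6061.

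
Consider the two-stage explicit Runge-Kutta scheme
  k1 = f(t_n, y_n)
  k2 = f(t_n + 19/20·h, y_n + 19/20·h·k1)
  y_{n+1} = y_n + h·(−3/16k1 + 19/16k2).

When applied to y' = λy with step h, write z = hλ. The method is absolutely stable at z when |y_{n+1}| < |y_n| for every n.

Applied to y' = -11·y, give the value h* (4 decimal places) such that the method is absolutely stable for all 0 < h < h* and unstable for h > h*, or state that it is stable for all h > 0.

(-0.8864,0); λ=-11 ⇒ h* = (320/361)/11 = 0.0806.

On y'=λy, z=hλ:
  k1=λy_n ⇒ h·k1=z·y_n;  k2=λ(1+19/20z)y_n ⇒ h·k2=z(1+19/20z)y_n
  y_{n+1}/y_n = 1 − 3/16z + 19/16z(1+19/20z) = 1 + z + 361/320z²
  Hence R(z) = 1 + z + 361/320z².

Need |R(x)|<1, x<0.
x=-1.79: |R|=2.8246
R=1: x+361/320x²=0 ⇒ x=−320/361=-0.8864; min R=1−1/(4·361/320)=0.7784>−1
Confirm numerically:
  x=-0.658: |R|=0.83044 <1
  x=-0.607: |R|=0.80866 <1
  x=-0.417: |R|=0.77917 <1
  x=-1.290: |R|=1.58731 >1
  x=-1.261: |R|=1.53286 >1
  x=-0.910: |R|=1.02420 >1
So |R|<1 on (-0.8864, 0).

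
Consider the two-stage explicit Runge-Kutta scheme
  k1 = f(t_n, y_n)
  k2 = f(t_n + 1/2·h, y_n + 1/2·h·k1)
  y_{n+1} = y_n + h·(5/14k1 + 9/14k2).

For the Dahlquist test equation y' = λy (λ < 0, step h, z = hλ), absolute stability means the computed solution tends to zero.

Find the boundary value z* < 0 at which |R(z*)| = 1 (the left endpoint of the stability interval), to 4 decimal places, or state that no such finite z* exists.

z* = -3.1111.

Test eqn y'=λy, z=hλ:
  k1=λy_n ⇒ h·k1=z·y_n;  k2=λ(1+1/2z)y_n ⇒ h·k2=z(1+1/2z)y_n
  y_{n+1}/y_n = 1 + 5/14z + 9/14z(1+1/2z) = 1 + z + 9/28z²
  so R(z) = 1 + z + 9/28z².

Solve |R(x)|<1 on ℝ⁻.
x=-0.88: |R|=0.3689
R=1: x+9/28x²=0 ⇒ x=−28/9=-3.1111; min R=1−1/(4·9/28)=0.2222>−1
Confirm numerically:
  x=-2.185: |R|=0.34957 <1
  x=-2.026: |R|=0.29336 <1
  x=-2.024: |R|=0.29276 <1
  x=-1.748: |R|=0.23413 <1
  x=-3.483: |R|=1.41634 >1
  x=-3.424: |R|=1.34436 >1
  x=-3.387: |R|=1.30035 >1
Stable set (-3.1111, 0).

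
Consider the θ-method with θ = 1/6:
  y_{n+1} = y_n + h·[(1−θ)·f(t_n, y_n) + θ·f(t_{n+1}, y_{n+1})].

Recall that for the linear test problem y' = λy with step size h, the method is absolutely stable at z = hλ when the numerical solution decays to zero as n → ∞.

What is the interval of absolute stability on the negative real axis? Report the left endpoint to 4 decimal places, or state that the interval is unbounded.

Set f=λy, z=hλ:
  y_{n+1} = y_n + z·[5/6·y_n + 1/6·y_{n+1}] ⇒ (1 − 1/6z)y_{n+1} = (1 + 5/6z)y_n
  R(z) = (1 + 5/6z)/(1 − 1/6z).

Solve |R(x)|<1 on ℝ⁻.
x=-1: |R|=0.1429
R=−1: 1+5/6x = −1+1/6x ⇒ -2/3x=2 ⇒ x=2/(-2/3)=-3.0000
Confirm numerically:
  x=-2.659: |R|=0.84248 <1
  x=-2.558: |R|=0.79341 <1
  x=-2.502: |R|=0.76570 <1
  x=-1.900: |R|=0.44304 <1
  x=-3.536: |R|=1.22483 >1
  x=-3.460: |R|=1.19450 >1
  x=-3.415: |R|=1.17631 >1
So |R|<1 on (-3.0000, 0).

(-3.0000, 0).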